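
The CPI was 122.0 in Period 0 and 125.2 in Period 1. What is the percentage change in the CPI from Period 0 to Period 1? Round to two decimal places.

2.62%

Change = (125.2 − 122.0) / 122.0 × 100
       = 3.2 / 122.0 × 100 = 2.6230%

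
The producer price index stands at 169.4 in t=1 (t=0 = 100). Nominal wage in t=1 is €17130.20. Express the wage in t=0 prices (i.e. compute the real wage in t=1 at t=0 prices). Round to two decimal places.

10112.28

Real = Nominal ÷ (Index/100) = 17130.20 ÷ (169.4/100)
     = 17130.20 ÷ 1.694 = 10112.2786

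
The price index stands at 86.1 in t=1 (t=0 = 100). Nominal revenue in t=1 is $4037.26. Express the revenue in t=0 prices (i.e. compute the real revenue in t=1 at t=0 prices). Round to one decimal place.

4689.0

Real = Nominal ÷ (Index/100) = 4037.26 ÷ (86.1/100)
     = 4037.26 ÷ 0.861 = 4689.0360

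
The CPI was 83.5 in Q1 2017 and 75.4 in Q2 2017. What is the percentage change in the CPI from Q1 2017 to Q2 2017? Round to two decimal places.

Change = (75.4 − 83.5) / 83.5 × 100
       = -8.1 / 83.5 × 100 = -9.7006%

-9.70%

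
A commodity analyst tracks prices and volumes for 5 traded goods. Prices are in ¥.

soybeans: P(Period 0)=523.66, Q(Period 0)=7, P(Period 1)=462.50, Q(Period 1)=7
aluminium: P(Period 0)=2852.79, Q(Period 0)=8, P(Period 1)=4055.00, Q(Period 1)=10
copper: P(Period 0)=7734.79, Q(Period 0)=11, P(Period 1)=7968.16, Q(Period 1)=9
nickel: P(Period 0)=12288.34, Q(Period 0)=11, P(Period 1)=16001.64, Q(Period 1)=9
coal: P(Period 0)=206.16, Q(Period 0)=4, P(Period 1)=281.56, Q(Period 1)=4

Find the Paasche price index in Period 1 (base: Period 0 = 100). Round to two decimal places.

Paasche price index uses current-period quantities as weights.
ΣP(Period 1)·Q(Period 1) = 462.50×7 + 4055.00×10 + 7968.16×9 + 16001.64×9 + 281.56×4 = 3237.5 + 40550 + 71713.44 + 144014.76 + 1126.24 = 260641.94
ΣP(Period 0)·Q(Period 1) = 523.66×7 + 2852.79×10 + 7734.79×9 + 12288.34×9 + 206.16×4 = 3665.62 + 28527.9 + 69613.11 + 110595.06 + 824.64 = 213226.33
Index = 260641.94 / 213226.33 × 100 = 122.2372

122.24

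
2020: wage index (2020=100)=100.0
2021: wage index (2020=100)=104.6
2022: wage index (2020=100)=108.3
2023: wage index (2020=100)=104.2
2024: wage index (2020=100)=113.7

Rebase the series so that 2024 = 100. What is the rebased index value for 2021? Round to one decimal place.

92.0

Rebased(2021) = 104.6 / 113.7 × 100 = 91.9965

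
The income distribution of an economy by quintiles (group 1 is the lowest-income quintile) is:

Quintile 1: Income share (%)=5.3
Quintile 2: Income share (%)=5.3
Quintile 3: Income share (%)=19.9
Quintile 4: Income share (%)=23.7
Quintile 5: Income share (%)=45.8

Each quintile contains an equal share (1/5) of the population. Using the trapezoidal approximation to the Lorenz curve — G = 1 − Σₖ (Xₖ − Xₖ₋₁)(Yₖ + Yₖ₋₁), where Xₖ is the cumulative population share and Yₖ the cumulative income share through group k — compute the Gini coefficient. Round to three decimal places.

0.398

Cumulative income shares Yₖ: 0.0530, 0.1060, 0.3050, 0.5420, 1.0000
Σ (Xₖ−Xₖ₋₁)(Yₖ+Yₖ₋₁) = (1/5)(0.0530+0.0000) + (1/5)(0.1060+0.0530) + (1/5)(0.3050+0.1060) + (1/5)(0.5420+0.3050) + (1/5)(1.0000+0.5420)
  = 0.0106 + 0.0318 + 0.0822 + 0.1694 + 0.3084 = 0.6024
G = 1 − 0.6024 = 0.3976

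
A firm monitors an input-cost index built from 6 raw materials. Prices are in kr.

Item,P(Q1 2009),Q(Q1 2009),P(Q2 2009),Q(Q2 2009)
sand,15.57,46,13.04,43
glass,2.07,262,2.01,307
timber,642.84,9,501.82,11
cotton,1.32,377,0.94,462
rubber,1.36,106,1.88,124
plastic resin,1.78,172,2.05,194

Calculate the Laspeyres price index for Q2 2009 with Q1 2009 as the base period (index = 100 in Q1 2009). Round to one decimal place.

81.9

Laspeyres price index uses base-period quantities as weights.
ΣP(Q2 2009)·Q(Q1 2009) = 13.04×46 + 2.01×262 + 501.82×9 + 0.94×377 + 1.88×106 + 2.05×172 = 599.84 + 526.62 + 4516.38 + 354.38 + 199.28 + 352.6 = 6549.1
ΣP(Q1 2009)·Q(Q1 2009) = 15.57×46 + 2.07×262 + 642.84×9 + 1.32×377 + 1.36×106 + 1.78×172 = 716.22 + 542.34 + 5785.56 + 497.64 + 144.16 + 306.16 = 7992.08
Index = 6549.1 / 7992.08 × 100 = 81.9449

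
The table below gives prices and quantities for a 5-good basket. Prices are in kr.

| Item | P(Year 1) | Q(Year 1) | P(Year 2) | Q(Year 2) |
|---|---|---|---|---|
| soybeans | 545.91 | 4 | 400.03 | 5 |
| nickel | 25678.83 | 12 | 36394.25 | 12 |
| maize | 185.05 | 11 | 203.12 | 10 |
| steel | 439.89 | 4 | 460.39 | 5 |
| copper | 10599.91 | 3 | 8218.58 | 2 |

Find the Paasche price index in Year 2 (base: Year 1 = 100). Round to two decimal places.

136.71

Paasche price index uses current-period quantities as weights.
ΣP(Year 2)·Q(Year 2) = 400.03×5 + 36394.25×12 + 203.12×10 + 460.39×5 + 8218.58×2 = 2000.15 + 436731 + 2031.2 + 2301.95 + 16437.16 = 459501.46
ΣP(Year 1)·Q(Year 2) = 545.91×5 + 25678.83×12 + 185.05×10 + 439.89×5 + 10599.91×2 = 2729.55 + 308145.96 + 1850.5 + 2199.45 + 21199.82 = 336125.28
Index = 459501.46 / 336125.28 × 100 = 136.7054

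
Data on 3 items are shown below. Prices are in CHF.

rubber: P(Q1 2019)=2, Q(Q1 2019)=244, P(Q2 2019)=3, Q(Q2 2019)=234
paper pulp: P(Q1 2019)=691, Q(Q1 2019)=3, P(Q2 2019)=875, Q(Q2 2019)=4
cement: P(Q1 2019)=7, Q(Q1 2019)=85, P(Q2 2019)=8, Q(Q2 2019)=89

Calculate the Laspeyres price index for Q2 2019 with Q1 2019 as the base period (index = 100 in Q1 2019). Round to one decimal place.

Laspeyres price index uses base-period quantities as weights.
ΣP(Q2 2019)·Q(Q1 2019) = 3×244 + 875×3 + 8×85 = 732 + 2625 + 680 = 4037
ΣP(Q1 2019)·Q(Q1 2019) = 2×244 + 691×3 + 7×85 = 488 + 2073 + 595 = 3156
Index = 4037 / 3156 × 100 = 127.9151

127.9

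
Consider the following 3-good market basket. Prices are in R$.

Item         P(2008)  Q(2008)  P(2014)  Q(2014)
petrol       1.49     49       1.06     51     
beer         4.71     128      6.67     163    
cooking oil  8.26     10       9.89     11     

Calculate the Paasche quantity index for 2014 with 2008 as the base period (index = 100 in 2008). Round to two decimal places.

124.43

Paasche quantity index uses current-period prices as weights.
ΣP(2014)·Q(2014) = 1.06×51 + 6.67×163 + 9.89×11 = 54.06 + 1087.21 + 108.79 = 1250.06
ΣP(2014)·Q(2008) = 1.06×49 + 6.67×128 + 9.89×10 = 51.94 + 853.76 + 98.9 = 1004.6
Index = 1250.06 / 1004.6 × 100 = 124.4336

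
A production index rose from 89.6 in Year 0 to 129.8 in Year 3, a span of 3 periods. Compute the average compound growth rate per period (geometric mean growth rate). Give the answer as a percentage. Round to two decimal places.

Growth factor = (129.8/89.6)^(1/3) = (1.448661)^(1/3) = 1.131503
Growth rate = 1.131503 − 1 = 0.131503 = 13.1503%

13.15%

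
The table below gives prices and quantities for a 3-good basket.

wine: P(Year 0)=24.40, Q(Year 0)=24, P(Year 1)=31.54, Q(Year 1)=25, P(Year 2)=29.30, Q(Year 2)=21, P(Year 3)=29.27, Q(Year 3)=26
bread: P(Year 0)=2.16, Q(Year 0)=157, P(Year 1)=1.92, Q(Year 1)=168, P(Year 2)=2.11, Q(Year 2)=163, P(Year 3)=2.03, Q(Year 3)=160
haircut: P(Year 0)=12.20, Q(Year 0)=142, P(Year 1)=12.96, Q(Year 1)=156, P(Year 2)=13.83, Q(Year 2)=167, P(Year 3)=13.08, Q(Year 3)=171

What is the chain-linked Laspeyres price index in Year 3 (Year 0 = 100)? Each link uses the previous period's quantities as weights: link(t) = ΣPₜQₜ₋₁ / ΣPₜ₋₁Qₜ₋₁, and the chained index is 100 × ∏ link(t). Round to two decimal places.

108.18

Link Year 0→Year 1:
ΣP(Year 1)Q(Year 0) = 31.54×24 + 1.92×157 + 12.96×142 = 756.96 + 301.44 + 1840.32 = 2898.72
ΣP(Year 0)Q(Year 0) = 24.40×24 + 2.16×157 + 12.20×142 = 585.6 + 339.12 + 1732.4 = 2657.12
link = 2898.72/2657.12 = 1.090926
Link Year 1→Year 2:
ΣP(Year 2)Q(Year 1) = 29.30×25 + 2.11×168 + 13.83×156 = 732.5 + 354.48 + 2157.48 = 3244.46
ΣP(Year 1)Q(Year 1) = 31.54×25 + 1.92×168 + 12.96×156 = 788.5 + 322.56 + 2021.76 = 3132.82
link = 3244.46/3132.82 = 1.035636
Link Year 2→Year 3:
ΣP(Year 3)Q(Year 2) = 29.27×21 + 2.03×163 + 13.08×167 = 614.67 + 330.89 + 2184.36 = 3129.92
ΣP(Year 2)Q(Year 2) = 29.30×21 + 2.11×163 + 13.83×167 = 615.3 + 343.93 + 2309.61 = 3268.84
link = 3129.92/3268.84 = 0.957502
Chained index = 100 × 1.090926 × 1.035636 × 0.957502 = 108.1787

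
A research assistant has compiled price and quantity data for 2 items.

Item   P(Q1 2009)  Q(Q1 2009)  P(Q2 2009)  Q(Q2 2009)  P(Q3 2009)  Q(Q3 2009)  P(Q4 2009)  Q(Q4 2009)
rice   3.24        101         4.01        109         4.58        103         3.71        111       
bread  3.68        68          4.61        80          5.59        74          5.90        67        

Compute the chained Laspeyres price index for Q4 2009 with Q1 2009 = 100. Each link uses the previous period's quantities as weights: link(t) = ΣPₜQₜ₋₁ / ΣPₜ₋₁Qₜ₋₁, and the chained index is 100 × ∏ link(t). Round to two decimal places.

135.11

Link Q1 2009→Q2 2009:
ΣP(Q2 2009)Q(Q1 2009) = 4.01×101 + 4.61×68 = 405.01 + 313.48 = 718.49
ΣP(Q1 2009)Q(Q1 2009) = 3.24×101 + 3.68×68 = 327.24 + 250.24 = 577.48
link = 718.49/577.48 = 1.244182
Link Q2 2009→Q3 2009:
ΣP(Q3 2009)Q(Q2 2009) = 4.58×109 + 5.59×80 = 499.22 + 447.2 = 946.42
ΣP(Q2 2009)Q(Q2 2009) = 4.01×109 + 4.61×80 = 437.09 + 368.8 = 805.89
link = 946.42/805.89 = 1.174379
Link Q3 2009→Q4 2009:
ΣP(Q4 2009)Q(Q3 2009) = 3.71×103 + 5.90×74 = 382.13 + 436.6 = 818.73
ΣP(Q3 2009)Q(Q3 2009) = 4.58×103 + 5.59×74 = 471.74 + 413.66 = 885.4
link = 818.73/885.4 = 0.924701
Chained index = 100 × 1.244182 × 1.174379 × 0.924701 = 135.1117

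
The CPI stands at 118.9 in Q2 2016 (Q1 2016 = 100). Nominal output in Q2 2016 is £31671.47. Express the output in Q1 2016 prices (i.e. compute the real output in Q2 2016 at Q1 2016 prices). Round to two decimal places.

Real = Nominal ÷ (Index/100) = 31671.47 ÷ (118.9/100)
     = 31671.47 ÷ 1.189 = 26637.0648

26637.06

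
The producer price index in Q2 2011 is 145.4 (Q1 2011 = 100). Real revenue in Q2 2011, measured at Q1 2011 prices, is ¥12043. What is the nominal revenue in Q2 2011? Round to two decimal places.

17510.52

Nominal = Real × (Index/100) = 12043 × (145.4/100)
        = 12043 × 1.454 = 17510.5220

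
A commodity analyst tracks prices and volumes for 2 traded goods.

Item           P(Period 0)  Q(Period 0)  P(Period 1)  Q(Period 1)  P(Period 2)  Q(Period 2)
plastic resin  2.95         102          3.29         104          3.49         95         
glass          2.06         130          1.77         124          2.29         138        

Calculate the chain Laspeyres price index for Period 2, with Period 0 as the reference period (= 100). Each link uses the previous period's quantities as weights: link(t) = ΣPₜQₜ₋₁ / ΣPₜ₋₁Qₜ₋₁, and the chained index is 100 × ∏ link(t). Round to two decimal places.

Link Period 0→Period 1:
ΣP(Period 1)Q(Period 0) = 3.29×102 + 1.77×130 = 335.58 + 230.1 = 565.68
ΣP(Period 0)Q(Period 0) = 2.95×102 + 2.06×130 = 300.9 + 267.8 = 568.7
link = 565.68/568.7 = 0.994690
Link Period 1→Period 2:
ΣP(Period 2)Q(Period 1) = 3.49×104 + 2.29×124 = 362.96 + 283.96 = 646.92
ΣP(Period 1)Q(Period 1) = 3.29×104 + 1.77×124 = 342.16 + 219.48 = 561.64
link = 646.92/561.64 = 1.151841
Chained index = 100 × 0.994690 × 1.151841 = 114.5724

114.57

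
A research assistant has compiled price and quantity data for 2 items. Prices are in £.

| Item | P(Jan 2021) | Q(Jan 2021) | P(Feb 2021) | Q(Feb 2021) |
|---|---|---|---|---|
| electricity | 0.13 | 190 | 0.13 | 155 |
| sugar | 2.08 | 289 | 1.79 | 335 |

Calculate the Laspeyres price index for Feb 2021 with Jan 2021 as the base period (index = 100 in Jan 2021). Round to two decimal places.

86.61

Laspeyres price index uses base-period quantities as weights.
ΣP(Feb 2021)·Q(Jan 2021) = 0.13×190 + 1.79×289 = 24.7 + 517.31 = 542.01
ΣP(Jan 2021)·Q(Jan 2021) = 0.13×190 + 2.08×289 = 24.7 + 601.12 = 625.82
Index = 542.01 / 625.82 × 100 = 86.6080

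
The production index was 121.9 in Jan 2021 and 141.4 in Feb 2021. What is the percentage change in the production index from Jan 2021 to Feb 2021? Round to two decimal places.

Change = (141.4 − 121.9) / 121.9 × 100
       = 19.5 / 121.9 × 100 = 15.9967%

16.00%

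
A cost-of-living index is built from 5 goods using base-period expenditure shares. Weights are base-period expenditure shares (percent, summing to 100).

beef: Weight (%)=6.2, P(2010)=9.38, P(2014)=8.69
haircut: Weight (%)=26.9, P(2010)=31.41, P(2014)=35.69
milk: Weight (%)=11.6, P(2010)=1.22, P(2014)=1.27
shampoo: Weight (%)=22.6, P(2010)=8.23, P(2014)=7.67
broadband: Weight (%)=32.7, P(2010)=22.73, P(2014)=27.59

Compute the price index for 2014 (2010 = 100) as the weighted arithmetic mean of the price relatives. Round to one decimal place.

beef: 6.2 × (8.69/9.38) = 6.2 × 0.926439 = 5.7439
haircut: 26.9 × (35.69/31.41) = 26.9 × 1.136262 = 30.5655
milk: 11.6 × (1.27/1.22) = 11.6 × 1.040984 = 12.0754
shampoo: 22.6 × (7.67/8.23) = 22.6 × 0.931956 = 21.0622
broadband: 32.7 × (27.59/22.73) = 32.7 × 1.213814 = 39.6917
Index = Σ wᵢ·(p₁ᵢ/p₀ᵢ) = 5.7439 + 30.5655 + 12.0754 + 21.0622 + 39.6917 = 109.1387

109.1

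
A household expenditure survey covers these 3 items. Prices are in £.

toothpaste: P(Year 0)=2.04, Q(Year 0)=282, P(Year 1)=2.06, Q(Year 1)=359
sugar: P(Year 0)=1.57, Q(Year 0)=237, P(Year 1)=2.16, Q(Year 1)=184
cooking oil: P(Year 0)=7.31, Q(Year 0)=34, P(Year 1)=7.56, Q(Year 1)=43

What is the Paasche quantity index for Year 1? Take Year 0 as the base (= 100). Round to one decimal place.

Paasche quantity index uses current-period prices as weights.
ΣP(Year 1)·Q(Year 1) = 2.06×359 + 2.16×184 + 7.56×43 = 739.54 + 397.44 + 325.08 = 1462.06
ΣP(Year 1)·Q(Year 0) = 2.06×282 + 2.16×237 + 7.56×34 = 580.92 + 511.92 + 257.04 = 1349.88
Index = 1462.06 / 1349.88 × 100 = 108.3104

108.3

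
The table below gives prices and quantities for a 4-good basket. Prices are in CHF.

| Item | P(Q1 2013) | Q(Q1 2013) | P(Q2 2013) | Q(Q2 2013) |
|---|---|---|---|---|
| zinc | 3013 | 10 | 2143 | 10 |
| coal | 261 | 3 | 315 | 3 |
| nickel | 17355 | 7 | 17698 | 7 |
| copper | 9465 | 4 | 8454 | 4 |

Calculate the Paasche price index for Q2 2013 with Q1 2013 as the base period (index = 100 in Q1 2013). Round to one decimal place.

94.6

Paasche price index uses current-period quantities as weights.
ΣP(Q2 2013)·Q(Q2 2013) = 2143×10 + 315×3 + 17698×7 + 8454×4 = 21430 + 945 + 123886 + 33816 = 180077
ΣP(Q1 2013)·Q(Q2 2013) = 3013×10 + 261×3 + 17355×7 + 9465×4 = 30130 + 783 + 121485 + 37860 = 190258
Index = 180077 / 190258 × 100 = 94.6488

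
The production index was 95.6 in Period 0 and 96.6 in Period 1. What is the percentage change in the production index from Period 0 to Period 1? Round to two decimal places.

Change = (96.6 − 95.6) / 95.6 × 100
       = 1.0 / 95.6 × 100 = 1.0460%

1.05%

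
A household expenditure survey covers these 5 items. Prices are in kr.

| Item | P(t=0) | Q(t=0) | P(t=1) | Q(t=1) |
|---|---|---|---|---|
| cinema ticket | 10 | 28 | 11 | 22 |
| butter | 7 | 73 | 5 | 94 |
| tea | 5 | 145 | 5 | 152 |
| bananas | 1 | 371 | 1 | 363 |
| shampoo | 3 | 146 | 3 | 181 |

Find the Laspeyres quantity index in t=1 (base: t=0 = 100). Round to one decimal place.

109.4

Laspeyres quantity index uses base-period prices as weights.
ΣP(t=0)·Q(t=1) = 10×22 + 7×94 + 5×152 + 1×363 + 3×181 = 220 + 658 + 760 + 363 + 543 = 2544
ΣP(t=0)·Q(t=0) = 10×28 + 7×73 + 5×145 + 1×371 + 3×146 = 280 + 511 + 725 + 371 + 438 = 2325
Index = 2544 / 2325 × 100 = 109.4194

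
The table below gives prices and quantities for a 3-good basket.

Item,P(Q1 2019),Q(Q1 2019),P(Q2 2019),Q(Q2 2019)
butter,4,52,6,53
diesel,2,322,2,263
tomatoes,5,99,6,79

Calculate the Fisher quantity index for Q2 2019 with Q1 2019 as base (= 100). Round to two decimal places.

Laspeyres component (base-period weights):
ΣP(Q1 2019)Q(Q2 2019) = 4×53 + 2×263 + 5×79 = 212 + 526 + 395 = 1133
ΣP(Q1 2019)Q(Q1 2019) = 4×52 + 2×322 + 5×99 = 208 + 644 + 495 = 1347
L = 1133 / 1347 × 100 = 84.1128
Paasche component (current-period weights):
ΣP(Q2 2019)Q(Q2 2019) = 6×53 + 2×263 + 6×79 = 318 + 526 + 474 = 1318
ΣP(Q2 2019)Q(Q1 2019) = 6×52 + 2×322 + 6×99 = 312 + 644 + 594 = 1550
P = 1318 / 1550 × 100 = 85.0323
Fisher = √(L × P) = √(84.1128 × 85.0323) = 84.5713

84.57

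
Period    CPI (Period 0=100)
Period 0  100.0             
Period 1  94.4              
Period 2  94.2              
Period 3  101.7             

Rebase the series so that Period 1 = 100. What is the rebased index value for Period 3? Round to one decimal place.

107.7

Rebased(Period 3) = 101.7 / 94.4 × 100 = 107.7331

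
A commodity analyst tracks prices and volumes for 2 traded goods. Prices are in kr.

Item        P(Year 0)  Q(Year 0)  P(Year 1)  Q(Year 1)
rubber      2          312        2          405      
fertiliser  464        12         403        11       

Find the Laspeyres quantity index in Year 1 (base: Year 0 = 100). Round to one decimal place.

Laspeyres quantity index uses base-period prices as weights.
ΣP(Year 0)·Q(Year 1) = 2×405 + 464×11 = 810 + 5104 = 5914
ΣP(Year 0)·Q(Year 0) = 2×312 + 464×12 = 624 + 5568 = 6192
Index = 5914 / 6192 × 100 = 95.5103

95.5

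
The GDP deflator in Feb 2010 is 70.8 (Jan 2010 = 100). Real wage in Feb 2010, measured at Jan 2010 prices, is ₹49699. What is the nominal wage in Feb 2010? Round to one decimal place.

Nominal = Real × (Index/100) = 49699 × (70.8/100)
        = 49699 × 0.708 = 35186.8920

35186.9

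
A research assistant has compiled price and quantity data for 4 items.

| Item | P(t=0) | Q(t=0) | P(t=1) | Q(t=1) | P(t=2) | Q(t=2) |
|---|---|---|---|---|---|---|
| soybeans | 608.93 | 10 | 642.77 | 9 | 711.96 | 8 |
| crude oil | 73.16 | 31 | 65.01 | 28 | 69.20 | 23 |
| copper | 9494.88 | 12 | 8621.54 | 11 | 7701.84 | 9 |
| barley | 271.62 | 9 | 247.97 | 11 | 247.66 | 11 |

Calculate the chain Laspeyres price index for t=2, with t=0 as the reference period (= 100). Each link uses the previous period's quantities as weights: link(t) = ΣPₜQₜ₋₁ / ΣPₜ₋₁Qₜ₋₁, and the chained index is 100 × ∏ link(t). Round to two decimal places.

83.34

Link t=0→t=1:
ΣP(t=1)Q(t=0) = 642.77×10 + 65.01×31 + 8621.54×12 + 247.97×9 = 6427.7 + 2015.31 + 103458.48 + 2231.73 = 114133.22
ΣP(t=0)Q(t=0) = 608.93×10 + 73.16×31 + 9494.88×12 + 271.62×9 = 6089.3 + 2267.96 + 113938.56 + 2444.58 = 124740.4
link = 114133.22/124740.4 = 0.914966
Link t=1→t=2:
ΣP(t=2)Q(t=1) = 711.96×9 + 69.20×28 + 7701.84×11 + 247.66×11 = 6407.64 + 1937.6 + 84720.24 + 2724.26 = 95789.74
ΣP(t=1)Q(t=1) = 642.77×9 + 65.01×28 + 8621.54×11 + 247.97×11 = 5784.93 + 1820.28 + 94836.94 + 2727.67 = 105169.82
link = 95789.74/105169.82 = 0.910810
Chained index = 100 × 0.914966 × 0.910810 = 83.3360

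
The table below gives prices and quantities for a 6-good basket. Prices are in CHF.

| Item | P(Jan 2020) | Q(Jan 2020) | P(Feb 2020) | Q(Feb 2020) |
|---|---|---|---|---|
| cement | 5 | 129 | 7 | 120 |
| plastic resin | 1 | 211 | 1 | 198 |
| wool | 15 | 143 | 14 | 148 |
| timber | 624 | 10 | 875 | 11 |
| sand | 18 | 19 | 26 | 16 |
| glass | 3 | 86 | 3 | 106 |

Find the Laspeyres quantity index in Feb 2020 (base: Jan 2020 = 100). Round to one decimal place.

Laspeyres quantity index uses base-period prices as weights.
ΣP(Jan 2020)·Q(Feb 2020) = 5×120 + 1×198 + 15×148 + 624×11 + 18×16 + 3×106 = 600 + 198 + 2220 + 6864 + 288 + 318 = 10488
ΣP(Jan 2020)·Q(Jan 2020) = 5×129 + 1×211 + 15×143 + 624×10 + 18×19 + 3×86 = 645 + 211 + 2145 + 6240 + 342 + 258 = 9841
Index = 10488 / 9841 × 100 = 106.5745

106.6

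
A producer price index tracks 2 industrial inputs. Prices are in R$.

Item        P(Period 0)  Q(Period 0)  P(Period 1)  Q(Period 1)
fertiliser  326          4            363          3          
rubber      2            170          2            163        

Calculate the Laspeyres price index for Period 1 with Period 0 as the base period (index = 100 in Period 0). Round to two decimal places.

Laspeyres price index uses base-period quantities as weights.
ΣP(Period 1)·Q(Period 0) = 363×4 + 2×170 = 1452 + 340 = 1792
ΣP(Period 0)·Q(Period 0) = 326×4 + 2×170 = 1304 + 340 = 1644
Index = 1792 / 1644 × 100 = 109.0024

109.00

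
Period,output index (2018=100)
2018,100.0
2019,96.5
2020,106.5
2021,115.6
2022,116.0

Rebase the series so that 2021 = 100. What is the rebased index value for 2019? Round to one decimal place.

83.5

Rebased(2019) = 96.5 / 115.6 × 100 = 83.4775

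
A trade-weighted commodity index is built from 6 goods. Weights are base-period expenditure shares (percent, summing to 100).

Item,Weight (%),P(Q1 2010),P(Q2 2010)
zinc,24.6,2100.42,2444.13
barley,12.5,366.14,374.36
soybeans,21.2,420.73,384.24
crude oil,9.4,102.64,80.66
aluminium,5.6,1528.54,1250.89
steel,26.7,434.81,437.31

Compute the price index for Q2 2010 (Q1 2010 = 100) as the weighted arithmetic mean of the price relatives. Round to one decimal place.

99.6

zinc: 24.6 × (2444.13/2100.42) = 24.6 × 1.163639 = 28.6255
barley: 12.5 × (374.36/366.14) = 12.5 × 1.022450 = 12.7806
soybeans: 21.2 × (384.24/420.73) = 21.2 × 0.913270 = 19.3613
crude oil: 9.4 × (80.66/102.64) = 9.4 × 0.785853 = 7.3870
aluminium: 5.6 × (1250.89/1528.54) = 5.6 × 0.818356 = 4.5828
steel: 26.7 × (437.31/434.81) = 26.7 × 1.005750 = 26.8535
Index = Σ wᵢ·(p₁ᵢ/p₀ᵢ) = 28.6255 + 12.7806 + 19.3613 + 7.3870 + 4.5828 + 26.8535 = 99.5908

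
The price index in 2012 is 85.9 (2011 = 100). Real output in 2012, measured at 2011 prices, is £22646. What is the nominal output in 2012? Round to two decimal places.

Nominal = Real × (Index/100) = 22646 × (85.9/100)
        = 22646 × 0.859 = 19452.9140

19452.91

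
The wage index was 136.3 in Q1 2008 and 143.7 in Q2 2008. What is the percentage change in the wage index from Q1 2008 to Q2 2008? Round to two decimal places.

Change = (143.7 − 136.3) / 136.3 × 100
       = 7.4 / 136.3 × 100 = 5.4292%

5.43%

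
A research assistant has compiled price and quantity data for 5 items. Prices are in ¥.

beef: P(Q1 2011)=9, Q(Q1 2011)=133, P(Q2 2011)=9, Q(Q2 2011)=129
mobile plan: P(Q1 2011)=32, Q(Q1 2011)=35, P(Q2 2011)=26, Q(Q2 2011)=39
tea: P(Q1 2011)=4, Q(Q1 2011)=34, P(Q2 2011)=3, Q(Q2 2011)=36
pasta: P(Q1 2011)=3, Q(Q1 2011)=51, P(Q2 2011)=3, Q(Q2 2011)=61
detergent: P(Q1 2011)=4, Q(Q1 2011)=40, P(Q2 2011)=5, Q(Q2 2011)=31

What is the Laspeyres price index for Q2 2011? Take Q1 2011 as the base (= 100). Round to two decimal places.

92.62

Laspeyres price index uses base-period quantities as weights.
ΣP(Q2 2011)·Q(Q1 2011) = 9×133 + 26×35 + 3×34 + 3×51 + 5×40 = 1197 + 910 + 102 + 153 + 200 = 2562
ΣP(Q1 2011)·Q(Q1 2011) = 9×133 + 32×35 + 4×34 + 3×51 + 4×40 = 1197 + 1120 + 136 + 153 + 160 = 2766
Index = 2562 / 2766 × 100 = 92.6247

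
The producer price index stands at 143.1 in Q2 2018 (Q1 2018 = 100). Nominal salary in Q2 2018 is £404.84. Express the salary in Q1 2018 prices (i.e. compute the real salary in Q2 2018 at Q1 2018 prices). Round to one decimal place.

282.9

Real = Nominal ÷ (Index/100) = 404.84 ÷ (143.1/100)
     = 404.84 ÷ 1.431 = 282.9071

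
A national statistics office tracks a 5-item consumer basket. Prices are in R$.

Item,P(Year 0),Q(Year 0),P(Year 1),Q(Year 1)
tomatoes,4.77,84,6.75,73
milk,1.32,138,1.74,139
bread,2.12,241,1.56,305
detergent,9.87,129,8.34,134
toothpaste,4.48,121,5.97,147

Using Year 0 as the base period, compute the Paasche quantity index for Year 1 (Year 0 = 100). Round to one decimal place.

107.5

Paasche quantity index uses current-period prices as weights.
ΣP(Year 1)·Q(Year 1) = 6.75×73 + 1.74×139 + 1.56×305 + 8.34×134 + 5.97×147 = 492.75 + 241.86 + 475.8 + 1117.56 + 877.59 = 3205.56
ΣP(Year 1)·Q(Year 0) = 6.75×84 + 1.74×138 + 1.56×241 + 8.34×129 + 5.97×121 = 567 + 240.12 + 375.96 + 1075.86 + 722.37 = 2981.31
Index = 3205.56 / 2981.31 × 100 = 107.5219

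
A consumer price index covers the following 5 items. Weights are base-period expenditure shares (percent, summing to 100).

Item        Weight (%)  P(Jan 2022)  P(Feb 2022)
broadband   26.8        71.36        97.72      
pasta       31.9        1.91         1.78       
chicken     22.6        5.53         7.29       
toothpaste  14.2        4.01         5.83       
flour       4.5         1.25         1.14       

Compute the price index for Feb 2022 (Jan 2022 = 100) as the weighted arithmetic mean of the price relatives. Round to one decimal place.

broadband: 26.8 × (97.72/71.36) = 26.8 × 1.369395 = 36.6998
pasta: 31.9 × (1.78/1.91) = 31.9 × 0.931937 = 29.7288
chicken: 22.6 × (7.29/5.53) = 22.6 × 1.318264 = 29.7928
toothpaste: 14.2 × (5.83/4.01) = 14.2 × 1.453865 = 20.6449
flour: 4.5 × (1.14/1.25) = 4.5 × 0.912000 = 4.1040
Index = Σ wᵢ·(p₁ᵢ/p₀ᵢ) = 36.6998 + 29.7288 + 29.7928 + 20.6449 + 4.1040 = 120.9702

121.0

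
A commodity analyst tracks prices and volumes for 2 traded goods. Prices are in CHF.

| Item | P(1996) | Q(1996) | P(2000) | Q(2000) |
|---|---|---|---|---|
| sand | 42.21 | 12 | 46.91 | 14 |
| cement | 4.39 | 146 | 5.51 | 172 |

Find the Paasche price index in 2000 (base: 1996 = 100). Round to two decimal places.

119.20

Paasche price index uses current-period quantities as weights.
ΣP(2000)·Q(2000) = 46.91×14 + 5.51×172 = 656.74 + 947.72 = 1604.46
ΣP(1996)·Q(2000) = 42.21×14 + 4.39×172 = 590.94 + 755.08 = 1346.02
Index = 1604.46 / 1346.02 × 100 = 119.2003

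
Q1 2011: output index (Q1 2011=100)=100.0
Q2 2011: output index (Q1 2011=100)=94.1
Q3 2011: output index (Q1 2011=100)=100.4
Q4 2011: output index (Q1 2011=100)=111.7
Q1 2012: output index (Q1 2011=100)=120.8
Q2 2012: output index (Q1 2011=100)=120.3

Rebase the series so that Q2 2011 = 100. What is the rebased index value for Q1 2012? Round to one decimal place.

Rebased(Q1 2012) = 120.8 / 94.1 × 100 = 128.3741

128.4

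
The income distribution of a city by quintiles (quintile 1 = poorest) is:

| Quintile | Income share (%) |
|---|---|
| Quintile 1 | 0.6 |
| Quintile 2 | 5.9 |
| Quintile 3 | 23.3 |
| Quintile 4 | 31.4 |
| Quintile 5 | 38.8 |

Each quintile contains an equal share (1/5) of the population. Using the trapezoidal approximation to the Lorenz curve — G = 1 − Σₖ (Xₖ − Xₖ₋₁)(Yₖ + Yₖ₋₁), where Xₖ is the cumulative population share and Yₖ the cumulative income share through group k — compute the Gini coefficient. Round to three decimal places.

0.408

Cumulative income shares Yₖ: 0.0060, 0.0650, 0.2980, 0.6120, 1.0000
Σ (Xₖ−Xₖ₋₁)(Yₖ+Yₖ₋₁) = (1/5)(0.0060+0.0000) + (1/5)(0.0650+0.0060) + (1/5)(0.2980+0.0650) + (1/5)(0.6120+0.2980) + (1/5)(1.0000+0.6120)
  = 0.0012 + 0.0142 + 0.0726 + 0.1820 + 0.3224 = 0.5924
G = 1 − 0.5924 = 0.4076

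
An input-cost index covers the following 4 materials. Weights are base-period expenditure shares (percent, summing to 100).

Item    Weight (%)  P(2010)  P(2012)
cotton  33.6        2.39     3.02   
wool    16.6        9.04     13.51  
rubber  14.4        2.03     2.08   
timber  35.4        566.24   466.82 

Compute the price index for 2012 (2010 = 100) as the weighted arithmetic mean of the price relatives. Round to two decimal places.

111.20

cotton: 33.6 × (3.02/2.39) = 33.6 × 1.263598 = 42.4569
wool: 16.6 × (13.51/9.04) = 16.6 × 1.494469 = 24.8082
rubber: 14.4 × (2.08/2.03) = 14.4 × 1.024631 = 14.7547
timber: 35.4 × (466.82/566.24) = 35.4 × 0.824421 = 29.1845
Index = Σ wᵢ·(p₁ᵢ/p₀ᵢ) = 42.4569 + 24.8082 + 14.7547 + 29.1845 = 111.2043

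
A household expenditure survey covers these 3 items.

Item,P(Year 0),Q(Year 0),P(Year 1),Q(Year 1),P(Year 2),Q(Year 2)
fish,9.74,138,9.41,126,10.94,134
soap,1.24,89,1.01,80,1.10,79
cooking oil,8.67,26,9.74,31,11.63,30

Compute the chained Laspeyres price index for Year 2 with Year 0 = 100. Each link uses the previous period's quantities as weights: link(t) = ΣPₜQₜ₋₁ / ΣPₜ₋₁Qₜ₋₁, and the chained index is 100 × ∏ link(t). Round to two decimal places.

113.84

Link Year 0→Year 1:
ΣP(Year 1)Q(Year 0) = 9.41×138 + 1.01×89 + 9.74×26 = 1298.58 + 89.89 + 253.24 = 1641.71
ΣP(Year 0)Q(Year 0) = 9.74×138 + 1.24×89 + 8.67×26 = 1344.12 + 110.36 + 225.42 = 1679.9
link = 1641.71/1679.9 = 0.977267
Link Year 1→Year 2:
ΣP(Year 2)Q(Year 1) = 10.94×126 + 1.10×80 + 11.63×31 = 1378.44 + 88 + 360.53 = 1826.97
ΣP(Year 1)Q(Year 1) = 9.41×126 + 1.01×80 + 9.74×31 = 1185.66 + 80.8 + 301.94 = 1568.4
link = 1826.97/1568.4 = 1.164862
Chained index = 100 × 0.977267 × 1.164862 = 113.8381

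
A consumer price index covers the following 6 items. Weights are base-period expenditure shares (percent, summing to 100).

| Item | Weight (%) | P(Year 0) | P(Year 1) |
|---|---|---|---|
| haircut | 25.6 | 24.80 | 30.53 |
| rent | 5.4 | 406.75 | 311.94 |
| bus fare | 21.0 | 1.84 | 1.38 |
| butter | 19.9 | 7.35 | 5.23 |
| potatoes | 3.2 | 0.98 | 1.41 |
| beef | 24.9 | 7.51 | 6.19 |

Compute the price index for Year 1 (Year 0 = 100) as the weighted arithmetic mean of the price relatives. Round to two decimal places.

90.69

haircut: 25.6 × (30.53/24.80) = 25.6 × 1.231048 = 31.5148
rent: 5.4 × (311.94/406.75) = 5.4 × 0.766908 = 4.1413
bus fare: 21.0 × (1.38/1.84) = 21.0 × 0.750000 = 15.7500
butter: 19.9 × (5.23/7.35) = 19.9 × 0.711565 = 14.1601
potatoes: 3.2 × (1.41/0.98) = 3.2 × 1.438776 = 4.6041
beef: 24.9 × (6.19/7.51) = 24.9 × 0.824234 = 20.5234
Index = Σ wᵢ·(p₁ᵢ/p₀ᵢ) = 31.5148 + 4.1413 + 15.7500 + 14.1601 + 4.6041 + 20.5234 = 90.6938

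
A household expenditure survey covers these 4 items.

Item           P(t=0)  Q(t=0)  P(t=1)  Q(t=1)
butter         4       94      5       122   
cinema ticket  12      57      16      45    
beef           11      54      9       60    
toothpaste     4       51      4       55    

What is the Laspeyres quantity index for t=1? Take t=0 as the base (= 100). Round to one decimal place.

102.7

Laspeyres quantity index uses base-period prices as weights.
ΣP(t=0)·Q(t=1) = 4×122 + 12×45 + 11×60 + 4×55 = 488 + 540 + 660 + 220 = 1908
ΣP(t=0)·Q(t=0) = 4×94 + 12×57 + 11×54 + 4×51 = 376 + 684 + 594 + 204 = 1858
Index = 1908 / 1858 × 100 = 102.6911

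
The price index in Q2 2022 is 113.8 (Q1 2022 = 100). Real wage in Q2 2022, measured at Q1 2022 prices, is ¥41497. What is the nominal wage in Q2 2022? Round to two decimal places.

47223.59

Nominal = Real × (Index/100) = 41497 × (113.8/100)
        = 41497 × 1.138 = 47223.5860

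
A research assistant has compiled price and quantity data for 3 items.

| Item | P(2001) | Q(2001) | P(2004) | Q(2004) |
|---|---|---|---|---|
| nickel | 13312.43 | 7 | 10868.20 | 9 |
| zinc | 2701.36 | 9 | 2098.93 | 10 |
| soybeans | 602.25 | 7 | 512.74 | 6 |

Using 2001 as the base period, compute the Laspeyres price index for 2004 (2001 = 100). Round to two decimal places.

Laspeyres price index uses base-period quantities as weights.
ΣP(2004)·Q(2001) = 10868.20×7 + 2098.93×9 + 512.74×7 = 76077.4 + 18890.37 + 3589.18 = 98556.95
ΣP(2001)·Q(2001) = 13312.43×7 + 2701.36×9 + 602.25×7 = 93187.01 + 24312.24 + 4215.75 = 121715
Index = 98556.95 / 121715 × 100 = 80.9735

80.97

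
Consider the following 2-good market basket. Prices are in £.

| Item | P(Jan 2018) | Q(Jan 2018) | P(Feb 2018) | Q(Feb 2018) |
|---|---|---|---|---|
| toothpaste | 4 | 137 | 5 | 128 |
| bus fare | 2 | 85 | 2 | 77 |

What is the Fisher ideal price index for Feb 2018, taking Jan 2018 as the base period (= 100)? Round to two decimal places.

119.15

Laspeyres component (base-period weights):
ΣP(Feb 2018)Q(Jan 2018) = 5×137 + 2×85 = 685 + 170 = 855
ΣP(Jan 2018)Q(Jan 2018) = 4×137 + 2×85 = 548 + 170 = 718
L = 855 / 718 × 100 = 119.0808
Paasche component (current-period weights):
ΣP(Feb 2018)Q(Feb 2018) = 5×128 + 2×77 = 640 + 154 = 794
ΣP(Jan 2018)Q(Feb 2018) = 4×128 + 2×77 = 512 + 154 = 666
P = 794 / 666 × 100 = 119.2192
Fisher = √(L × P) = √(119.0808 × 119.2192) = 119.1500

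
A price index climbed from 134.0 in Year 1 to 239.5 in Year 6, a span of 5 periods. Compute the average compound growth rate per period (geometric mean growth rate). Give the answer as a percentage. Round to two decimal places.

12.32%

Growth factor = (239.5/134.0)^(1/5) = (1.787313)^(1/5) = 1.123156
Growth rate = 1.123156 − 1 = 0.123156 = 12.3156%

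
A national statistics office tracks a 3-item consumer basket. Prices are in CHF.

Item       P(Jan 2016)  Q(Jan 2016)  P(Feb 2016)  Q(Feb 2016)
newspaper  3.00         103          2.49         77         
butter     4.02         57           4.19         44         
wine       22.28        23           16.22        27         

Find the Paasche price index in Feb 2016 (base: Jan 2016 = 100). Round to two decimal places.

80.64

Paasche price index uses current-period quantities as weights.
ΣP(Feb 2016)·Q(Feb 2016) = 2.49×77 + 4.19×44 + 16.22×27 = 191.73 + 184.36 + 437.94 = 814.03
ΣP(Jan 2016)·Q(Feb 2016) = 3.00×77 + 4.02×44 + 22.28×27 = 231 + 176.88 + 601.56 = 1009.44
Index = 814.03 / 1009.44 × 100 = 80.6417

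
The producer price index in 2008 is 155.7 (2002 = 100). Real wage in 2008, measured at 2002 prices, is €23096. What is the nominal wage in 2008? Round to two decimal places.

Nominal = Real × (Index/100) = 23096 × (155.7/100)
        = 23096 × 1.557 = 35960.4720

35960.47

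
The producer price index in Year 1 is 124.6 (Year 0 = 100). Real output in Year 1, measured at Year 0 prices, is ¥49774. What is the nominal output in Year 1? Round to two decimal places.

62018.40

Nominal = Real × (Index/100) = 49774 × (124.6/100)
        = 49774 × 1.246 = 62018.4040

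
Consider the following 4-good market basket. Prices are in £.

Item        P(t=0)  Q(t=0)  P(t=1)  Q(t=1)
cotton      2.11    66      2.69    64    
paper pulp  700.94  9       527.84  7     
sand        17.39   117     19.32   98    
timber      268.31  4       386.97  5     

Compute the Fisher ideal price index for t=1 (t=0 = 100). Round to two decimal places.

Laspeyres component (base-period weights):
ΣP(t=1)Q(t=0) = 2.69×66 + 527.84×9 + 19.32×117 + 386.97×4 = 177.54 + 4750.56 + 2260.44 + 1547.88 = 8736.42
ΣP(t=0)Q(t=0) = 2.11×66 + 700.94×9 + 17.39×117 + 268.31×4 = 139.26 + 6308.46 + 2034.63 + 1073.24 = 9555.59
L = 8736.42 / 9555.59 × 100 = 91.4273
Paasche component (current-period weights):
ΣP(t=1)Q(t=1) = 2.69×64 + 527.84×7 + 19.32×98 + 386.97×5 = 172.16 + 3694.88 + 1893.36 + 1934.85 = 7695.25
ΣP(t=0)Q(t=1) = 2.11×64 + 700.94×7 + 17.39×98 + 268.31×5 = 135.04 + 4906.58 + 1704.22 + 1341.55 = 8087.39
P = 7695.25 / 8087.39 × 100 = 95.1512
Fisher = √(L × P) = √(91.4273 × 95.1512) = 93.2707

93.27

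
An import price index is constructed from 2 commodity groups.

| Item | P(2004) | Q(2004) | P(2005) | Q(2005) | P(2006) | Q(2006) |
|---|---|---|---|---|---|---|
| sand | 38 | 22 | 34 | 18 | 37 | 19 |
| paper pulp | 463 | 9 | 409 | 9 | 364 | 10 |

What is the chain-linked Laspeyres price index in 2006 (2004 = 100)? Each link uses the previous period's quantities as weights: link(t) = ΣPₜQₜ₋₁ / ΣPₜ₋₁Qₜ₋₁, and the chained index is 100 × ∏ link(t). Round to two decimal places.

81.29

Link 2004→2005:
ΣP(2005)Q(2004) = 34×22 + 409×9 = 748 + 3681 = 4429
ΣP(2004)Q(2004) = 38×22 + 463×9 = 836 + 4167 = 5003
link = 4429/5003 = 0.885269
Link 2005→2006:
ΣP(2006)Q(2005) = 37×18 + 364×9 = 666 + 3276 = 3942
ΣP(2005)Q(2005) = 34×18 + 409×9 = 612 + 3681 = 4293
link = 3942/4293 = 0.918239
Chained index = 100 × 0.885269 × 0.918239 = 81.2888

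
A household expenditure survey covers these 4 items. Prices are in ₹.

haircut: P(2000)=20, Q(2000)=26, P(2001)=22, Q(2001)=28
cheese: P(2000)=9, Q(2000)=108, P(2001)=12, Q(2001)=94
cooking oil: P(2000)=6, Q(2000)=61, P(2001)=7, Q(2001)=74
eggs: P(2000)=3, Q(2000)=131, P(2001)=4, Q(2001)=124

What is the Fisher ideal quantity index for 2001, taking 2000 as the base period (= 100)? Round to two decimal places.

Laspeyres component (base-period weights):
ΣP(2000)Q(2001) = 20×28 + 9×94 + 6×74 + 3×124 = 560 + 846 + 444 + 372 = 2222
ΣP(2000)Q(2000) = 20×26 + 9×108 + 6×61 + 3×131 = 520 + 972 + 366 + 393 = 2251
L = 2222 / 2251 × 100 = 98.7117
Paasche component (current-period weights):
ΣP(2001)Q(2001) = 22×28 + 12×94 + 7×74 + 4×124 = 616 + 1128 + 518 + 496 = 2758
ΣP(2001)Q(2000) = 22×26 + 12×108 + 7×61 + 4×131 = 572 + 1296 + 427 + 524 = 2819
P = 2758 / 2819 × 100 = 97.8361
Fisher = √(L × P) = √(98.7117 × 97.8361) = 98.2729

98.27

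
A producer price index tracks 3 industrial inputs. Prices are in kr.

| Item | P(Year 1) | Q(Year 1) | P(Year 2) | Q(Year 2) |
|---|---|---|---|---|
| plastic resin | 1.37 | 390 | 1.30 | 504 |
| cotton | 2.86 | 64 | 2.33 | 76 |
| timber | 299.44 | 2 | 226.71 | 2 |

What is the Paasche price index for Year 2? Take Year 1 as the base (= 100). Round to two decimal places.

Paasche price index uses current-period quantities as weights.
ΣP(Year 2)·Q(Year 2) = 1.30×504 + 2.33×76 + 226.71×2 = 655.2 + 177.08 + 453.42 = 1285.7
ΣP(Year 1)·Q(Year 2) = 1.37×504 + 2.86×76 + 299.44×2 = 690.48 + 217.36 + 598.88 = 1506.72
Index = 1285.7 / 1506.72 × 100 = 85.3311

85.33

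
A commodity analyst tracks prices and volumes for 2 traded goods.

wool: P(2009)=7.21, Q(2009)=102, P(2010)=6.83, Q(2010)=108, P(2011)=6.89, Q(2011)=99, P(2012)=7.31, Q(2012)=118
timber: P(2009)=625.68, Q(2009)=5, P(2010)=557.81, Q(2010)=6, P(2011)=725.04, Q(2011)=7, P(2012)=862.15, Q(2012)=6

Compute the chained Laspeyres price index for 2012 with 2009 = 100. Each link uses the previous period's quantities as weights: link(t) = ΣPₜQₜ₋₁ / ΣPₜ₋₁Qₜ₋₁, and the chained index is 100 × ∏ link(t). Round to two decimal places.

Link 2009→2010:
ΣP(2010)Q(2009) = 6.83×102 + 557.81×5 = 696.66 + 2789.05 = 3485.71
ΣP(2009)Q(2009) = 7.21×102 + 625.68×5 = 735.42 + 3128.4 = 3863.82
link = 3485.71/3863.82 = 0.902141
Link 2010→2011:
ΣP(2011)Q(2010) = 6.89×108 + 725.04×6 = 744.12 + 4350.24 = 5094.36
ΣP(2010)Q(2010) = 6.83×108 + 557.81×6 = 737.64 + 3346.86 = 4084.5
link = 5094.36/4084.5 = 1.247242
Link 2011→2012:
ΣP(2012)Q(2011) = 7.31×99 + 862.15×7 = 723.69 + 6035.05 = 6758.74
ΣP(2011)Q(2011) = 6.89×99 + 725.04×7 = 682.11 + 5075.28 = 5757.39
link = 6758.74/5757.39 = 1.173924
Chained index = 100 × 0.902141 × 1.247242 × 1.173924 = 132.0886

132.09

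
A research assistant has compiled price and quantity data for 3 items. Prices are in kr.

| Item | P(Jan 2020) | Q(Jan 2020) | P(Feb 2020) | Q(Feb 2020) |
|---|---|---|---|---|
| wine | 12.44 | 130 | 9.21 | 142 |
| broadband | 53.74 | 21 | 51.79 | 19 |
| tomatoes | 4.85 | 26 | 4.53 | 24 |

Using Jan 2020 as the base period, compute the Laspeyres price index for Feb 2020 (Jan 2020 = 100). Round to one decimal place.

Laspeyres price index uses base-period quantities as weights.
ΣP(Feb 2020)·Q(Jan 2020) = 9.21×130 + 51.79×21 + 4.53×26 = 1197.3 + 1087.59 + 117.78 = 2402.67
ΣP(Jan 2020)·Q(Jan 2020) = 12.44×130 + 53.74×21 + 4.85×26 = 1617.2 + 1128.54 + 126.1 = 2871.84
Index = 2402.67 / 2871.84 × 100 = 83.6631

83.7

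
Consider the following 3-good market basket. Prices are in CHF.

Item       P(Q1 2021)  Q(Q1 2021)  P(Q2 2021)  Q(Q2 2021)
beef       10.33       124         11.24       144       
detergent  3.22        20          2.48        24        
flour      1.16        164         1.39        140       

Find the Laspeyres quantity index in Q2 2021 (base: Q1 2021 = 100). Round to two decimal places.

Laspeyres quantity index uses base-period prices as weights.
ΣP(Q1 2021)·Q(Q2 2021) = 10.33×144 + 3.22×24 + 1.16×140 = 1487.52 + 77.28 + 162.4 = 1727.2
ΣP(Q1 2021)·Q(Q1 2021) = 10.33×124 + 3.22×20 + 1.16×164 = 1280.92 + 64.4 + 190.24 = 1535.56
Index = 1727.2 / 1535.56 × 100 = 112.4801

112.48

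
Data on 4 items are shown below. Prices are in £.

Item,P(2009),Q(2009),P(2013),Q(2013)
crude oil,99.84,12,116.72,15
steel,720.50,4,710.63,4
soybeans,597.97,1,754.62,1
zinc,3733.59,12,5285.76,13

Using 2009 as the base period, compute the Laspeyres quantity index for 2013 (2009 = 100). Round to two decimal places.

108.15

Laspeyres quantity index uses base-period prices as weights.
ΣP(2009)·Q(2013) = 99.84×15 + 720.50×4 + 597.97×1 + 3733.59×13 = 1497.6 + 2882 + 597.97 + 48536.67 = 53514.24
ΣP(2009)·Q(2009) = 99.84×12 + 720.50×4 + 597.97×1 + 3733.59×12 = 1198.08 + 2882 + 597.97 + 44803.08 = 49481.13
Index = 53514.24 / 49481.13 × 100 = 108.1508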